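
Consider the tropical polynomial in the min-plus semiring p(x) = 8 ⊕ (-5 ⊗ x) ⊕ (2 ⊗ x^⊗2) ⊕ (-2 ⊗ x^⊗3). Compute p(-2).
p(-2) = -8

A tropical monomial a ⊗ x^⊗i evaluates to a + i · x. Evaluating each term at x = -2:
  Term 0 contributes 8 + 0 · -2 = 8
  Term 1 contributes -5 + 1 · -2 = -7
  Term 2 contributes 2 + 2 · -2 = -2
  Term 3 contributes -2 + 3 · -2 = -8
p(-2) = ⊕ of these = min[8, -7, -2, -8] = -8.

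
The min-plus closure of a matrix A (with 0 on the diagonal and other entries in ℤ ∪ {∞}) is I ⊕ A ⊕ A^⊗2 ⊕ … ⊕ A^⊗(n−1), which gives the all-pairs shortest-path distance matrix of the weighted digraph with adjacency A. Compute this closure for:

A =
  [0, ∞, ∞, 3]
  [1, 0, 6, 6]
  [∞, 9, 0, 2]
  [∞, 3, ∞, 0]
Closure =
  [0, 6, 12, 3]
  [1, 0, 6, 4]
  [6, 5, 0, 2]
  [4, 3, 9, 0]

This is the Floyd-Warshall all-pairs shortest-path computation. For each intermediate vertex k = 0, 1, …, 3, update dist[i][j] ← min(dist[i][j], dist[i][k] + dist[k][j]). The final matrix gives, for each (i, j), the minimum total weight of any directed path from i to j (possibly empty when i = j).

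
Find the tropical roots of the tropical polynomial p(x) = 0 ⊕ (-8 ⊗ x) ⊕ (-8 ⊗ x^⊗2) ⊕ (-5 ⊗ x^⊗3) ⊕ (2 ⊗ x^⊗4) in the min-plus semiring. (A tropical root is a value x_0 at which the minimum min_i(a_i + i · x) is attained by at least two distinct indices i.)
Roots: {-7, -3, 0, 8}

Each tropical root is a break point of the lower envelope of the lines y = a_i + i · x (there are 5 lines, with slopes 0, 1, ..., 4). Only the lines that attain the minimum somewhere contribute to roots; other lines are dominated. Here the surviving (envelope) indices are i = 4, i = 3, i = 2, i = 1, i = 0.
Intersections between consecutive envelope lines give the roots: for adjacent envelope indices i < j the intersection is x = (a_i − a_j) / (j − i). Reading off the sorted break points: {-7, -3, 0, 8}.
Verification: at each break x_0, at least two indices attain the minimum of min_i(a_i + i · x_0).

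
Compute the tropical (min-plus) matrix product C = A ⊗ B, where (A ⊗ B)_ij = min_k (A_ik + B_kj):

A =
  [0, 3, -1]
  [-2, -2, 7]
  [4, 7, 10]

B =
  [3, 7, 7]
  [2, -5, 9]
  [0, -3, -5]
A ⊗ B =
  [-1, -4, -6]
  [0, -7, 2]
  [7, 2, 5]

Apply the min-plus product entry-by-entry:
  C[0][0] = min over k of (A[0][0] + B[0][0] = 0 + 3 = 3, A[0][1] + B[1][0] = 3 + 2 = 5, A[0][2] + B[2][0] = -1 + 0 = -1) = -1 (attained at k = 2)
  C[0][1] = min over k of (A[0][0] + B[0][1] = 0 + 7 = 7, A[0][1] + B[1][1] = 3 + -5 = -2, A[0][2] + B[2][1] = -1 + -3 = -4) = -4 (attained at k = 2)
  C[0][2] = min over k of (A[0][0] + B[0][2] = 0 + 7 = 7, A[0][1] + B[1][2] = 3 + 9 = 12, A[0][2] + B[2][2] = -1 + -5 = -6) = -6 (attained at k = 2)
  C[1][0] = min over k of (A[1][0] + B[0][0] = -2 + 3 = 1, A[1][1] + B[1][0] = -2 + 2 = 0, A[1][2] + B[2][0] = 7 + 0 = 7) = 0 (attained at k = 1)
  C[1][1] = min over k of (A[1][0] + B[0][1] = -2 + 7 = 5, A[1][1] + B[1][1] = -2 + -5 = -7, A[1][2] + B[2][1] = 7 + -3 = 4) = -7 (attained at k = 1)
  C[1][2] = min over k of (A[1][0] + B[0][2] = -2 + 7 = 5, A[1][1] + B[1][2] = -2 + 9 = 7, A[1][2] + B[2][2] = 7 + -5 = 2) = 2 (attained at k = 2)
  C[2][0] = min over k of (A[2][0] + B[0][0] = 4 + 3 = 7, A[2][1] + B[1][0] = 7 + 2 = 9, A[2][2] + B[2][0] = 10 + 0 = 10) = 7 (attained at k = 0)
  C[2][1] = min over k of (A[2][0] + B[0][1] = 4 + 7 = 11, A[2][1] + B[1][1] = 7 + -5 = 2, A[2][2] + B[2][1] = 10 + -3 = 7) = 2 (attained at k = 1)
  C[2][2] = min over k of (A[2][0] + B[0][2] = 4 + 7 = 11, A[2][1] + B[1][2] = 7 + 9 = 16, A[2][2] + B[2][2] = 10 + -5 = 5) = 5 (attained at k = 2)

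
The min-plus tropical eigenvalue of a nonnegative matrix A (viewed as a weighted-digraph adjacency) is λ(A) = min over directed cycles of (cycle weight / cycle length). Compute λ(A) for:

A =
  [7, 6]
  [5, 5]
λ(A) = 5

Enumerate directed cycles and compute their means (weight / length). Sample:
  cycle 0 → 0: weight = 7, length = 1, mean = 7/1 ≈ 7.000
  cycle 1 → 1: weight = 5, length = 1, mean = 5/1 ≈ 5.000
  cycle 0 → 1 → 0: weight = 11, length = 2, mean = 11/2 ≈ 5.500
  cycle 1 → 0 → 1: weight = 11, length = 2, mean = 11/2 ≈ 5.500
Minimum mean = 5.000, attained e.g. along the cycle 1 → 1 with weight 5 and length 1. So λ(A) = 5/1 = 5.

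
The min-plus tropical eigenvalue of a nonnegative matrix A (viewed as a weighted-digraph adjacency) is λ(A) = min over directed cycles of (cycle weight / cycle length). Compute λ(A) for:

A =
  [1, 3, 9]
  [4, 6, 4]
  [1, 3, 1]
λ(A) = 1

Enumerate directed cycles and compute their means (weight / length). Sample:
  cycle 0 → 0: weight = 1, length = 1, mean = 1/1 ≈ 1.000
  cycle 1 → 1: weight = 6, length = 1, mean = 6/1 ≈ 6.000
  cycle 2 → 2: weight = 1, length = 1, mean = 1/1 ≈ 1.000
  cycle 0 → 1 → 0: weight = 7, length = 2, mean = 7/2 ≈ 3.500
  cycle 0 → 2 → 0: weight = 10, length = 2, mean = 10/2 ≈ 5.000
  cycle 1 → 0 → 1: weight = 7, length = 2, mean = 7/2 ≈ 3.500
Minimum mean = 1.000, attained e.g. along the cycle 0 → 0 with weight 1 and length 1. So λ(A) = 1/1 = 1.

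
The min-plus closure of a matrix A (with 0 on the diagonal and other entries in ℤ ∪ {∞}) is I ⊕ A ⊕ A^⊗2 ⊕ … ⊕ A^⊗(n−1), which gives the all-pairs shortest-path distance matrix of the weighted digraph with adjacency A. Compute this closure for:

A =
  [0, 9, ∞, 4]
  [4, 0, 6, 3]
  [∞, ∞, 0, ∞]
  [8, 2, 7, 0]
Closure =
  [0, 6, 11, 4]
  [4, 0, 6, 3]
  [∞, ∞, 0, ∞]
  [6, 2, 7, 0]

This is the Floyd-Warshall all-pairs shortest-path computation. For each intermediate vertex k = 0, 1, …, 3, update dist[i][j] ← min(dist[i][j], dist[i][k] + dist[k][j]). The final matrix gives, for each (i, j), the minimum total weight of any directed path from i to j (possibly empty when i = j).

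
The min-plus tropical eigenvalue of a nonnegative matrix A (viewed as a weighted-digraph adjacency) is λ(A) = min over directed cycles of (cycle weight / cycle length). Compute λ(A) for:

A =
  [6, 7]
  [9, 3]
λ(A) = 3

Enumerate directed cycles and compute their means (weight / length). Sample:
  cycle 0 → 0: weight = 6, length = 1, mean = 6/1 ≈ 6.000
  cycle 1 → 1: weight = 3, length = 1, mean = 3/1 ≈ 3.000
  cycle 0 → 1 → 0: weight = 16, length = 2, mean = 16/2 ≈ 8.000
  cycle 1 → 0 → 1: weight = 16, length = 2, mean = 16/2 ≈ 8.000
Minimum mean = 3.000, attained e.g. along the cycle 1 → 1 with weight 3 and length 1. So λ(A) = 3/1 = 3.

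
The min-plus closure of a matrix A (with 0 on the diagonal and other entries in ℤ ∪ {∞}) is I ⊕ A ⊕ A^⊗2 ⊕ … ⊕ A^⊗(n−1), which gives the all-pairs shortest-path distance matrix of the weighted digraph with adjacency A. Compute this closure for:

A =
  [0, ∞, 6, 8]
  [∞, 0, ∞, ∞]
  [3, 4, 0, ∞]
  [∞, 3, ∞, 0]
Closure =
  [0, 10, 6, 8]
  [∞, 0, ∞, ∞]
  [3, 4, 0, 11]
  [∞, 3, ∞, 0]

This is the Floyd-Warshall all-pairs shortest-path computation. For each intermediate vertex k = 0, 1, …, 3, update dist[i][j] ← min(dist[i][j], dist[i][k] + dist[k][j]). The final matrix gives, for each (i, j), the minimum total weight of any directed path from i to j (possibly empty when i = j).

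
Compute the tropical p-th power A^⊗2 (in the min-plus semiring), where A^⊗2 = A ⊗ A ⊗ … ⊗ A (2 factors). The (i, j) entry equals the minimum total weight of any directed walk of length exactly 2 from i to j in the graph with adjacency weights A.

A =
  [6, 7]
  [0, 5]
A^⊗2 =
  [7, 12]
  [5, 7]

Each entry (A^⊗2)_ij equals the minimum over all length-2 walks i = v_0 → v_1 → … → v_2 = j of Σ_t A[v_t][v_{t+1}]. For example, for (i, j) = (0, 1) we minimise over 2 possible intermediate vertex sequences; the minimum is 12, attained along the walk 0 → 1 → 1.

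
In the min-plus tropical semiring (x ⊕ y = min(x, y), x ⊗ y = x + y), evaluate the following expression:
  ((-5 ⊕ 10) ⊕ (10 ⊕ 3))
((-5 ⊕ 10) ⊕ (10 ⊕ 3)) = -5

Expand innermost to outermost. Recall ⊕ takes the minimum of its arguments and ⊗ takes their sum. Working out the expression ((-5 ⊕ 10) ⊕ (10 ⊕ 3)) gives -5.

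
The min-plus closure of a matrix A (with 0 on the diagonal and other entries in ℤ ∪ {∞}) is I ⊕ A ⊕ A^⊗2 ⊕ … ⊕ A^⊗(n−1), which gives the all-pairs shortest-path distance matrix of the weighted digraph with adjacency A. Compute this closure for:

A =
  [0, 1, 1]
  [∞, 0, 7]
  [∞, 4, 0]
Closure =
  [0, 1, 1]
  [∞, 0, 7]
  [∞, 4, 0]

This is the Floyd-Warshall all-pairs shortest-path computation. For each intermediate vertex k = 0, 1, …, 2, update dist[i][j] ← min(dist[i][j], dist[i][k] + dist[k][j]). The final matrix gives, for each (i, j), the minimum total weight of any directed path from i to j (possibly empty when i = j).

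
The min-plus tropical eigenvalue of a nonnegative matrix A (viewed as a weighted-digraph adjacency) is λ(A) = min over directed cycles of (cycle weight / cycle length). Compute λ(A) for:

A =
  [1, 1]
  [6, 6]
λ(A) = 1

Enumerate directed cycles and compute their means (weight / length). Sample:
  cycle 0 → 0: weight = 1, length = 1, mean = 1/1 ≈ 1.000
  cycle 1 → 1: weight = 6, length = 1, mean = 6/1 ≈ 6.000
  cycle 0 → 1 → 0: weight = 7, length = 2, mean = 7/2 ≈ 3.500
  cycle 1 → 0 → 1: weight = 7, length = 2, mean = 7/2 ≈ 3.500
Minimum mean = 1.000, attained e.g. along the cycle 0 → 0 with weight 1 and length 1. So λ(A) = 1/1 = 1.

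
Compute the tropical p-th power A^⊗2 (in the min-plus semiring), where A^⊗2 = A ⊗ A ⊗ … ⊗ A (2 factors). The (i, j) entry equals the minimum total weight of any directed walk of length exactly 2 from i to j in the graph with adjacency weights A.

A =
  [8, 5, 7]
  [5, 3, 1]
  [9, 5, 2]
A^⊗2 =
  [10, 8, 6]
  [8, 6, 3]
  [10, 7, 4]

Each entry (A^⊗2)_ij equals the minimum over all length-2 walks i = v_0 → v_1 → … → v_2 = j of Σ_t A[v_t][v_{t+1}]. For example, for (i, j) = (0, 2) we minimise over 3 possible intermediate vertex sequences; the minimum is 6, attained along the walk 0 → 1 → 2.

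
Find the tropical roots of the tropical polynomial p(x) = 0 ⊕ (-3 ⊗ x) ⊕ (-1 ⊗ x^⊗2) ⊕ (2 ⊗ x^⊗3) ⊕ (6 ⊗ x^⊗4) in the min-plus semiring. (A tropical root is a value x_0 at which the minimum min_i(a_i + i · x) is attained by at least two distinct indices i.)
Roots: {-4, -3, -2, 3}

Each tropical root is a break point of the lower envelope of the lines y = a_i + i · x (there are 5 lines, with slopes 0, 1, ..., 4). Only the lines that attain the minimum somewhere contribute to roots; other lines are dominated. Here the surviving (envelope) indices are i = 4, i = 3, i = 2, i = 1, i = 0.
Intersections between consecutive envelope lines give the roots: for adjacent envelope indices i < j the intersection is x = (a_i − a_j) / (j − i). Reading off the sorted break points: {-4, -3, -2, 3}.
Verification: at each break x_0, at least two indices attain the minimum of min_i(a_i + i · x_0).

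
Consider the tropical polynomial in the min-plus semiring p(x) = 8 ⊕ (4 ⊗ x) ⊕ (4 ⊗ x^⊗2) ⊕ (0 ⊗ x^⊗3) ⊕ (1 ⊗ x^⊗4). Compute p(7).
p(7) = 8

A tropical monomial a ⊗ x^⊗i evaluates to a + i · x. Evaluating each term at x = 7:
  Term 0 contributes 8 + 0 · 7 = 8
  Term 1 contributes 4 + 1 · 7 = 11
  Term 2 contributes 4 + 2 · 7 = 18
  Term 3 contributes 0 + 3 · 7 = 21
  Term 4 contributes 1 + 4 · 7 = 29
p(7) = ⊕ of these = min[8, 11, 18, 21, 29] = 8.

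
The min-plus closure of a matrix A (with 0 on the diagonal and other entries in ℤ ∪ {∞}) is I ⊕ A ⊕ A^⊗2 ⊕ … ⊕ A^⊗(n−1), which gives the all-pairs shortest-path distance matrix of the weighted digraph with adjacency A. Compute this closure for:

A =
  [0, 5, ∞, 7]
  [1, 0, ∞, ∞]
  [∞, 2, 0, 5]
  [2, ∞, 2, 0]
Closure =
  [0, 5, 9, 7]
  [1, 0, 10, 8]
  [3, 2, 0, 5]
  [2, 4, 2, 0]

This is the Floyd-Warshall all-pairs shortest-path computation. For each intermediate vertex k = 0, 1, …, 3, update dist[i][j] ← min(dist[i][j], dist[i][k] + dist[k][j]). The final matrix gives, for each (i, j), the minimum total weight of any directed path from i to j (possibly empty when i = j).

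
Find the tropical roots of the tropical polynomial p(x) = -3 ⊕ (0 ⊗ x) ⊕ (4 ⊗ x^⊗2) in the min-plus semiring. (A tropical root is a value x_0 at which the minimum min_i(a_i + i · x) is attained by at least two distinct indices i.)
Roots: {-4, -3}

Each tropical root is a break point of the lower envelope of the lines y = a_i + i · x (there are 3 lines, with slopes 0, 1, ..., 2). Only the lines that attain the minimum somewhere contribute to roots; other lines are dominated. Here the surviving (envelope) indices are i = 2, i = 1, i = 0.
Intersections between consecutive envelope lines give the roots: for adjacent envelope indices i < j the intersection is x = (a_i − a_j) / (j − i). Reading off the sorted break points: {-4, -3}.
Verification: at each break x_0, at least two indices attain the minimum of min_i(a_i + i · x_0).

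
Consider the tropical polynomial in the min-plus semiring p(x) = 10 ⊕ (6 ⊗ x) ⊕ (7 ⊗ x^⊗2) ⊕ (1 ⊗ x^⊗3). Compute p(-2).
p(-2) = -5

A tropical monomial a ⊗ x^⊗i evaluates to a + i · x. Evaluating each term at x = -2:
  Term 0 contributes 10 + 0 · -2 = 10
  Term 1 contributes 6 + 1 · -2 = 4
  Term 2 contributes 7 + 2 · -2 = 3
  Term 3 contributes 1 + 3 · -2 = -5
p(-2) = ⊕ of these = min[10, 4, 3, -5] = -5.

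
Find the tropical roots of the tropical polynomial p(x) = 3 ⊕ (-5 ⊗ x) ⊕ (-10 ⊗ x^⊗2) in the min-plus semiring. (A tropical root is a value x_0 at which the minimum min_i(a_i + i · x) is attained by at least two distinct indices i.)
Roots: {5, 8}

Each tropical root is a break point of the lower envelope of the lines y = a_i + i · x (there are 3 lines, with slopes 0, 1, ..., 2). Only the lines that attain the minimum somewhere contribute to roots; other lines are dominated. Here the surviving (envelope) indices are i = 2, i = 1, i = 0.
Intersections between consecutive envelope lines give the roots: for adjacent envelope indices i < j the intersection is x = (a_i − a_j) / (j − i). Reading off the sorted break points: {5, 8}.
Verification: at each break x_0, at least two indices attain the minimum of min_i(a_i + i · x_0).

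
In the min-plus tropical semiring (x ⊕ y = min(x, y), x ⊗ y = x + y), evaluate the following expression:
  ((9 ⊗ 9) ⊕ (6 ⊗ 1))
((9 ⊗ 9) ⊕ (6 ⊗ 1)) = 7

Expand innermost to outermost. Recall ⊕ takes the minimum of its arguments and ⊗ takes their sum. Working out the expression ((9 ⊗ 9) ⊕ (6 ⊗ 1)) gives 7.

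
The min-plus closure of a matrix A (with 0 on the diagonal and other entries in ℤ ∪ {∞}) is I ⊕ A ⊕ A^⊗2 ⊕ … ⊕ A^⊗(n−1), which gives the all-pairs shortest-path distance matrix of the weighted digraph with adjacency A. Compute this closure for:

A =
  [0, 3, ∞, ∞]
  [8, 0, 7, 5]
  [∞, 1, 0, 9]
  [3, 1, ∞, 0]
Closure =
  [0, 3, 10, 8]
  [8, 0, 7, 5]
  [9, 1, 0, 6]
  [3, 1, 8, 0]

This is the Floyd-Warshall all-pairs shortest-path computation. For each intermediate vertex k = 0, 1, …, 3, update dist[i][j] ← min(dist[i][j], dist[i][k] + dist[k][j]). The final matrix gives, for each (i, j), the minimum total weight of any directed path from i to j (possibly empty when i = j).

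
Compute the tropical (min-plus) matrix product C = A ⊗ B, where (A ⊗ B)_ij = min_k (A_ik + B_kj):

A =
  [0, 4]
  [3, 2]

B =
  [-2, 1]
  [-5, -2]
A ⊗ B =
  [-2, 1]
  [-3, 0]

Apply the min-plus product entry-by-entry:
  C[0][0] = min over k of (A[0][0] + B[0][0] = 0 + -2 = -2, A[0][1] + B[1][0] = 4 + -5 = -1) = -2 (attained at k = 0)
  C[0][1] = min over k of (A[0][0] + B[0][1] = 0 + 1 = 1, A[0][1] + B[1][1] = 4 + -2 = 2) = 1 (attained at k = 0)
  C[1][0] = min over k of (A[1][0] + B[0][0] = 3 + -2 = 1, A[1][1] + B[1][0] = 2 + -5 = -3) = -3 (attained at k = 1)
  C[1][1] = min over k of (A[1][0] + B[0][1] = 3 + 1 = 4, A[1][1] + B[1][1] = 2 + -2 = 0) = 0 (attained at k = 1)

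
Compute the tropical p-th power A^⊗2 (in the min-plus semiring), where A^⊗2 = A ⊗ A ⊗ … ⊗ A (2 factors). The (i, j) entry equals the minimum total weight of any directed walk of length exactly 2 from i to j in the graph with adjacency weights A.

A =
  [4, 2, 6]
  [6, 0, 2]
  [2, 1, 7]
A^⊗2 =
  [8, 2, 4]
  [4, 0, 2]
  [6, 1, 3]

Each entry (A^⊗2)_ij equals the minimum over all length-2 walks i = v_0 → v_1 → … → v_2 = j of Σ_t A[v_t][v_{t+1}]. For example, for (i, j) = (0, 2) we minimise over 3 possible intermediate vertex sequences; the minimum is 4, attained along the walk 0 → 1 → 2.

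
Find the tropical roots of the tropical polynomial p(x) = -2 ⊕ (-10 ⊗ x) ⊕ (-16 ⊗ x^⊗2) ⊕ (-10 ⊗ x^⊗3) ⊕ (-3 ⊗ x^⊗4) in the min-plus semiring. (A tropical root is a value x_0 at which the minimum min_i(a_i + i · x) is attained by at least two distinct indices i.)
Roots: {-7, -6, 6, 8}

Each tropical root is a break point of the lower envelope of the lines y = a_i + i · x (there are 5 lines, with slopes 0, 1, ..., 4). Only the lines that attain the minimum somewhere contribute to roots; other lines are dominated. Here the surviving (envelope) indices are i = 4, i = 3, i = 2, i = 1, i = 0.
Intersections between consecutive envelope lines give the roots: for adjacent envelope indices i < j the intersection is x = (a_i − a_j) / (j − i). Reading off the sorted break points: {-7, -6, 6, 8}.
Verification: at each break x_0, at least two indices attain the minimum of min_i(a_i + i · x_0).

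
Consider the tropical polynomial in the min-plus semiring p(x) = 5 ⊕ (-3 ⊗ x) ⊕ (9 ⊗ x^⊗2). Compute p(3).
p(3) = 0

A tropical monomial a ⊗ x^⊗i evaluates to a + i · x. Evaluating each term at x = 3:
  Term 0 contributes 5 + 0 · 3 = 5
  Term 1 contributes -3 + 1 · 3 = 0
  Term 2 contributes 9 + 2 · 3 = 15
p(3) = ⊕ of these = min[5, 0, 15] = 0.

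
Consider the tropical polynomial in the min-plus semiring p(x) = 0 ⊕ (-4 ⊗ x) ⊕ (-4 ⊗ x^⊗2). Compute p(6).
p(6) = 0

A tropical monomial a ⊗ x^⊗i evaluates to a + i · x. Evaluating each term at x = 6:
  Term 0 contributes 0 + 0 · 6 = 0
  Term 1 contributes -4 + 1 · 6 = 2
  Term 2 contributes -4 + 2 · 6 = 8
p(6) = ⊕ of these = min[0, 2, 8] = 0.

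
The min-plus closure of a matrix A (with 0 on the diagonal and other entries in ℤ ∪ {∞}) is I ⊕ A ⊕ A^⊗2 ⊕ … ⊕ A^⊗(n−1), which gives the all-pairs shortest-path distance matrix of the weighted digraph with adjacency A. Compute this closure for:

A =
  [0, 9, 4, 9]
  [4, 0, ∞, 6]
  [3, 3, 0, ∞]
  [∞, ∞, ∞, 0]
Closure =
  [0, 7, 4, 9]
  [4, 0, 8, 6]
  [3, 3, 0, 9]
  [∞, ∞, ∞, 0]

This is the Floyd-Warshall all-pairs shortest-path computation. For each intermediate vertex k = 0, 1, …, 3, update dist[i][j] ← min(dist[i][j], dist[i][k] + dist[k][j]). The final matrix gives, for each (i, j), the minimum total weight of any directed path from i to j (possibly empty when i = j).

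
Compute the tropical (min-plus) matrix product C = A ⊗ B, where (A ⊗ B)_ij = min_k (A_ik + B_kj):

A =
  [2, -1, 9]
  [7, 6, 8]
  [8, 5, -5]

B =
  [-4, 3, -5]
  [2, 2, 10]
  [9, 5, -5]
A ⊗ B =
  [-2, 1, -3]
  [3, 8, 2]
  [4, 0, -10]

Apply the min-plus product entry-by-entry:
  C[0][0] = min over k of (A[0][0] + B[0][0] = 2 + -4 = -2, A[0][1] + B[1][0] = -1 + 2 = 1, A[0][2] + B[2][0] = 9 + 9 = 18) = -2 (attained at k = 0)
  C[0][1] = min over k of (A[0][0] + B[0][1] = 2 + 3 = 5, A[0][1] + B[1][1] = -1 + 2 = 1, A[0][2] + B[2][1] = 9 + 5 = 14) = 1 (attained at k = 1)
  C[0][2] = min over k of (A[0][0] + B[0][2] = 2 + -5 = -3, A[0][1] + B[1][2] = -1 + 10 = 9, A[0][2] + B[2][2] = 9 + -5 = 4) = -3 (attained at k = 0)
  C[1][0] = min over k of (A[1][0] + B[0][0] = 7 + -4 = 3, A[1][1] + B[1][0] = 6 + 2 = 8, A[1][2] + B[2][0] = 8 + 9 = 17) = 3 (attained at k = 0)
  C[1][1] = min over k of (A[1][0] + B[0][1] = 7 + 3 = 10, A[1][1] + B[1][1] = 6 + 2 = 8, A[1][2] + B[2][1] = 8 + 5 = 13) = 8 (attained at k = 1)
  C[1][2] = min over k of (A[1][0] + B[0][2] = 7 + -5 = 2, A[1][1] + B[1][2] = 6 + 10 = 16, A[1][2] + B[2][2] = 8 + -5 = 3) = 2 (attained at k = 0)
  C[2][0] = min over k of (A[2][0] + B[0][0] = 8 + -4 = 4, A[2][1] + B[1][0] = 5 + 2 = 7, A[2][2] + B[2][0] = -5 + 9 = 4) = 4 (attained at k = 0)
  C[2][1] = min over k of (A[2][0] + B[0][1] = 8 + 3 = 11, A[2][1] + B[1][1] = 5 + 2 = 7, A[2][2] + B[2][1] = -5 + 5 = 0) = 0 (attained at k = 2)
  C[2][2] = min over k of (A[2][0] + B[0][2] = 8 + -5 = 3, A[2][1] + B[1][2] = 5 + 10 = 15, A[2][2] + B[2][2] = -5 + -5 = -10) = -10 (attained at k = 2)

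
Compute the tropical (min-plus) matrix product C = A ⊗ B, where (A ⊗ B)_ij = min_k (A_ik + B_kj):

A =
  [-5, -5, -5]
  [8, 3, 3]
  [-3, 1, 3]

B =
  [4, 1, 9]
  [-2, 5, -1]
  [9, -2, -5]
A ⊗ B =
  [-7, -7, -10]
  [1, 1, -2]
  [-1, -2, -2]

Apply the min-plus product entry-by-entry:
  C[0][0] = min over k of (A[0][0] + B[0][0] = -5 + 4 = -1, A[0][1] + B[1][0] = -5 + -2 = -7, A[0][2] + B[2][0] = -5 + 9 = 4) = -7 (attained at k = 1)
  C[0][1] = min over k of (A[0][0] + B[0][1] = -5 + 1 = -4, A[0][1] + B[1][1] = -5 + 5 = 0, A[0][2] + B[2][1] = -5 + -2 = -7) = -7 (attained at k = 2)
  C[0][2] = min over k of (A[0][0] + B[0][2] = -5 + 9 = 4, A[0][1] + B[1][2] = -5 + -1 = -6, A[0][2] + B[2][2] = -5 + -5 = -10) = -10 (attained at k = 2)
  C[1][0] = min over k of (A[1][0] + B[0][0] = 8 + 4 = 12, A[1][1] + B[1][0] = 3 + -2 = 1, A[1][2] + B[2][0] = 3 + 9 = 12) = 1 (attained at k = 1)
  C[1][1] = min over k of (A[1][0] + B[0][1] = 8 + 1 = 9, A[1][1] + B[1][1] = 3 + 5 = 8, A[1][2] + B[2][1] = 3 + -2 = 1) = 1 (attained at k = 2)
  C[1][2] = min over k of (A[1][0] + B[0][2] = 8 + 9 = 17, A[1][1] + B[1][2] = 3 + -1 = 2, A[1][2] + B[2][2] = 3 + -5 = -2) = -2 (attained at k = 2)
  C[2][0] = min over k of (A[2][0] + B[0][0] = -3 + 4 = 1, A[2][1] + B[1][0] = 1 + -2 = -1, A[2][2] + B[2][0] = 3 + 9 = 12) = -1 (attained at k = 1)
  C[2][1] = min over k of (A[2][0] + B[0][1] = -3 + 1 = -2, A[2][1] + B[1][1] = 1 + 5 = 6, A[2][2] + B[2][1] = 3 + -2 = 1) = -2 (attained at k = 0)
  C[2][2] = min over k of (A[2][0] + B[0][2] = -3 + 9 = 6, A[2][1] + B[1][2] = 1 + -1 = 0, A[2][2] + B[2][2] = 3 + -5 = -2) = -2 (attained at k = 2)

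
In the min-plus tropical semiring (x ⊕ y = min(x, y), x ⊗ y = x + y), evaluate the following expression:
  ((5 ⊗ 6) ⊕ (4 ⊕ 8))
((5 ⊗ 6) ⊕ (4 ⊕ 8)) = 4

Expand innermost to outermost. Recall ⊕ takes the minimum of its arguments and ⊗ takes their sum. Working out the expression ((5 ⊗ 6) ⊕ (4 ⊕ 8)) gives 4.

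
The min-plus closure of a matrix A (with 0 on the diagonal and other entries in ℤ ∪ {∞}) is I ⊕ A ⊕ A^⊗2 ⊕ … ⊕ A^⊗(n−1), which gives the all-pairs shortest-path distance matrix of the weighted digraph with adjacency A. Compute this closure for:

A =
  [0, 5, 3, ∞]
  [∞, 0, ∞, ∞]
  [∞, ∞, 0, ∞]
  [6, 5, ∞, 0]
Closure =
  [0, 5, 3, ∞]
  [∞, 0, ∞, ∞]
  [∞, ∞, 0, ∞]
  [6, 5, 9, 0]

This is the Floyd-Warshall all-pairs shortest-path computation. For each intermediate vertex k = 0, 1, …, 3, update dist[i][j] ← min(dist[i][j], dist[i][k] + dist[k][j]). The final matrix gives, for each (i, j), the minimum total weight of any directed path from i to j (possibly empty when i = j).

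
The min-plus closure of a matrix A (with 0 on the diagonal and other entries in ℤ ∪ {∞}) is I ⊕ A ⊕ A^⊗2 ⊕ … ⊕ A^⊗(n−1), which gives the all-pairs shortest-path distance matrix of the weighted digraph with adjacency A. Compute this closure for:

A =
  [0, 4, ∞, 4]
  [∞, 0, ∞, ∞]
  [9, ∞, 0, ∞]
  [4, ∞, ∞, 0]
Closure =
  [0, 4, ∞, 4]
  [∞, 0, ∞, ∞]
  [9, 13, 0, 13]
  [4, 8, ∞, 0]

This is the Floyd-Warshall all-pairs shortest-path computation. For each intermediate vertex k = 0, 1, …, 3, update dist[i][j] ← min(dist[i][j], dist[i][k] + dist[k][j]). The final matrix gives, for each (i, j), the minimum total weight of any directed path from i to j (possibly empty when i = j).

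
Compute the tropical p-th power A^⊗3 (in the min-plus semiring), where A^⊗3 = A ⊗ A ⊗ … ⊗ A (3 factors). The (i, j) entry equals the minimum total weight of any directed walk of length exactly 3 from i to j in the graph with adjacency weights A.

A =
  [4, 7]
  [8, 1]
A^⊗3 =
  [12, 9]
  [10, 3]

Each entry (A^⊗3)_ij equals the minimum over all length-3 walks i = v_0 → v_1 → … → v_3 = j of Σ_t A[v_t][v_{t+1}]. For example, for (i, j) = (0, 1) we minimise over 4 possible intermediate vertex sequences; the minimum is 9, attained along the walk 0 → 1 → 1 → 1.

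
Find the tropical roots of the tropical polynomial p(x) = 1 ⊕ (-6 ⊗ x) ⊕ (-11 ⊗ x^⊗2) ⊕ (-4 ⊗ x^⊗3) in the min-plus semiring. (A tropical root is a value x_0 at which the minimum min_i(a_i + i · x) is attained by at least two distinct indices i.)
Roots: {-7, 5, 7}

Each tropical root is a break point of the lower envelope of the lines y = a_i + i · x (there are 4 lines, with slopes 0, 1, ..., 3). Only the lines that attain the minimum somewhere contribute to roots; other lines are dominated. Here the surviving (envelope) indices are i = 3, i = 2, i = 1, i = 0.
Intersections between consecutive envelope lines give the roots: for adjacent envelope indices i < j the intersection is x = (a_i − a_j) / (j − i). Reading off the sorted break points: {-7, 5, 7}.
Verification: at each break x_0, at least two indices attain the minimum of min_i(a_i + i · x_0).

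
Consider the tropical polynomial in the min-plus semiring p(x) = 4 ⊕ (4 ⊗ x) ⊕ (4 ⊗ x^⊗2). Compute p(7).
p(7) = 4

A tropical monomial a ⊗ x^⊗i evaluates to a + i · x. Evaluating each term at x = 7:
  Term 0 contributes 4 + 0 · 7 = 4
  Term 1 contributes 4 + 1 · 7 = 11
  Term 2 contributes 4 + 2 · 7 = 18
p(7) = ⊕ of these = min[4, 11, 18] = 4.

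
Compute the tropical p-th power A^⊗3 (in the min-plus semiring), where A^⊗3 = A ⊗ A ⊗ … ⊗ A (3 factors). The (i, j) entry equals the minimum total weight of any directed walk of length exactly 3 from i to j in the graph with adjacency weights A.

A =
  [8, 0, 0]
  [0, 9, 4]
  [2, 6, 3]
A^⊗3 =
  [5, 0, 0]
  [0, 6, 3]
  [2, 5, 5]

Each entry (A^⊗3)_ij equals the minimum over all length-3 walks i = v_0 → v_1 → … → v_3 = j of Σ_t A[v_t][v_{t+1}]. For example, for (i, j) = (0, 2) we minimise over 9 possible intermediate vertex sequences; the minimum is 0, attained along the walk 0 → 1 → 0 → 2.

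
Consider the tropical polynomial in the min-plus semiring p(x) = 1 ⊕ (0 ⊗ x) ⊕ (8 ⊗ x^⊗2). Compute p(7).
p(7) = 1

A tropical monomial a ⊗ x^⊗i evaluates to a + i · x. Evaluating each term at x = 7:
  Term 0 contributes 1 + 0 · 7 = 1
  Term 1 contributes 0 + 1 · 7 = 7
  Term 2 contributes 8 + 2 · 7 = 22
p(7) = ⊕ of these = min[1, 7, 22] = 1.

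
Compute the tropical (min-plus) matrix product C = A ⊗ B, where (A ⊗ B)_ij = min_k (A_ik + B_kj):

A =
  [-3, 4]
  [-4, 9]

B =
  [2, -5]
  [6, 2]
A ⊗ B =
  [-1, -8]
  [-2, -9]

Apply the min-plus product entry-by-entry:
  C[0][0] = min over k of (A[0][0] + B[0][0] = -3 + 2 = -1, A[0][1] + B[1][0] = 4 + 6 = 10) = -1 (attained at k = 0)
  C[0][1] = min over k of (A[0][0] + B[0][1] = -3 + -5 = -8, A[0][1] + B[1][1] = 4 + 2 = 6) = -8 (attained at k = 0)
  C[1][0] = min over k of (A[1][0] + B[0][0] = -4 + 2 = -2, A[1][1] + B[1][0] = 9 + 6 = 15) = -2 (attained at k = 0)
  C[1][1] = min over k of (A[1][0] + B[0][1] = -4 + -5 = -9, A[1][1] + B[1][1] = 9 + 2 = 11) = -9 (attained at k = 0)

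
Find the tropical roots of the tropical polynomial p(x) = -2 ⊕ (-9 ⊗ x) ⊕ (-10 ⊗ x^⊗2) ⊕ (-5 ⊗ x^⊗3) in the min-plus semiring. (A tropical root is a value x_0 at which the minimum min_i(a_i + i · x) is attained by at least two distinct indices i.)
Roots: {-5, 1, 7}

Each tropical root is a break point of the lower envelope of the lines y = a_i + i · x (there are 4 lines, with slopes 0, 1, ..., 3). Only the lines that attain the minimum somewhere contribute to roots; other lines are dominated. Here the surviving (envelope) indices are i = 3, i = 2, i = 1, i = 0.
Intersections between consecutive envelope lines give the roots: for adjacent envelope indices i < j the intersection is x = (a_i − a_j) / (j − i). Reading off the sorted break points: {-5, 1, 7}.
Verification: at each break x_0, at least two indices attain the minimum of min_i(a_i + i · x_0).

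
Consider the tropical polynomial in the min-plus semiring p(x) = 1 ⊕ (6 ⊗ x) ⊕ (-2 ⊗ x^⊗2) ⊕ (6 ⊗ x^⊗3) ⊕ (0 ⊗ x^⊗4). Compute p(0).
p(0) = -2

A tropical monomial a ⊗ x^⊗i evaluates to a + i · x. Evaluating each term at x = 0:
  Term 0 contributes 1 + 0 · 0 = 1
  Term 1 contributes 6 + 1 · 0 = 6
  Term 2 contributes -2 + 2 · 0 = -2
  Term 3 contributes 6 + 3 · 0 = 6
  Term 4 contributes 0 + 4 · 0 = 0
p(0) = ⊕ of these = min[1, 6, -2, 6, 0] = -2.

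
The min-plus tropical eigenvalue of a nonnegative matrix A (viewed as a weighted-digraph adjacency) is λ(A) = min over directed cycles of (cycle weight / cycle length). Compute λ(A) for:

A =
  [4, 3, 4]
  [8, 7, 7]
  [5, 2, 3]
λ(A) = 3

Enumerate directed cycles and compute their means (weight / length). Sample:
  cycle 0 → 0: weight = 4, length = 1, mean = 4/1 ≈ 4.000
  cycle 1 → 1: weight = 7, length = 1, mean = 7/1 ≈ 7.000
  cycle 2 → 2: weight = 3, length = 1, mean = 3/1 ≈ 3.000
  cycle 0 → 1 → 0: weight = 11, length = 2, mean = 11/2 ≈ 5.500
  cycle 0 → 2 → 0: weight = 9, length = 2, mean = 9/2 ≈ 4.500
  cycle 1 → 0 → 1: weight = 11, length = 2, mean = 11/2 ≈ 5.500
Minimum mean = 3.000, attained e.g. along the cycle 2 → 2 with weight 3 and length 1. So λ(A) = 3/1 = 3.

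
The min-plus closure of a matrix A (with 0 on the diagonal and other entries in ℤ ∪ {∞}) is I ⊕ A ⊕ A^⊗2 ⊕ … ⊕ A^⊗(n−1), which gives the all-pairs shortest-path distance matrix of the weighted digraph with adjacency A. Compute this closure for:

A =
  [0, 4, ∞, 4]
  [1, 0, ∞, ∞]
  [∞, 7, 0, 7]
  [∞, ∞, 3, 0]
Closure =
  [0, 4, 7, 4]
  [1, 0, 8, 5]
  [8, 7, 0, 7]
  [11, 10, 3, 0]

This is the Floyd-Warshall all-pairs shortest-path computation. For each intermediate vertex k = 0, 1, …, 3, update dist[i][j] ← min(dist[i][j], dist[i][k] + dist[k][j]). The final matrix gives, for each (i, j), the minimum total weight of any directed path from i to j (possibly empty when i = j).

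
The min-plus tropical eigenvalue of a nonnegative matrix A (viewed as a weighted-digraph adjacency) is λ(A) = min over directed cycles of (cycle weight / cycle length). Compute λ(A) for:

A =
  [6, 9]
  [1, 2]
λ(A) = 2

Enumerate directed cycles and compute their means (weight / length). Sample:
  cycle 0 → 0: weight = 6, length = 1, mean = 6/1 ≈ 6.000
  cycle 1 → 1: weight = 2, length = 1, mean = 2/1 ≈ 2.000
  cycle 0 → 1 → 0: weight = 10, length = 2, mean = 10/2 ≈ 5.000
  cycle 1 → 0 → 1: weight = 10, length = 2, mean = 10/2 ≈ 5.000
Minimum mean = 2.000, attained e.g. along the cycle 1 → 1 with weight 2 and length 1. So λ(A) = 2/1 = 2.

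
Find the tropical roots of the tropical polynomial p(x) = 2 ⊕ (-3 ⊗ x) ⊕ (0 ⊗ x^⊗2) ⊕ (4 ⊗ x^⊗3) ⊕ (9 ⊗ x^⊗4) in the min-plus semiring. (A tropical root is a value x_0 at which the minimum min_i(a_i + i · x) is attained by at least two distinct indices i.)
Roots: {-5, -4, -3, 5}

Each tropical root is a break point of the lower envelope of the lines y = a_i + i · x (there are 5 lines, with slopes 0, 1, ..., 4). Only the lines that attain the minimum somewhere contribute to roots; other lines are dominated. Here the surviving (envelope) indices are i = 4, i = 3, i = 2, i = 1, i = 0.
Intersections between consecutive envelope lines give the roots: for adjacent envelope indices i < j the intersection is x = (a_i − a_j) / (j − i). Reading off the sorted break points: {-5, -4, -3, 5}.
Verification: at each break x_0, at least two indices attain the minimum of min_i(a_i + i · x_0).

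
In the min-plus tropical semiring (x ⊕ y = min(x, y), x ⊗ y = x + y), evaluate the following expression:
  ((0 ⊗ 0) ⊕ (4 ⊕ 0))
((0 ⊗ 0) ⊕ (4 ⊕ 0)) = 0

Expand innermost to outermost. Recall ⊕ takes the minimum of its arguments and ⊗ takes their sum. Working out the expression ((0 ⊗ 0) ⊕ (4 ⊕ 0)) gives 0.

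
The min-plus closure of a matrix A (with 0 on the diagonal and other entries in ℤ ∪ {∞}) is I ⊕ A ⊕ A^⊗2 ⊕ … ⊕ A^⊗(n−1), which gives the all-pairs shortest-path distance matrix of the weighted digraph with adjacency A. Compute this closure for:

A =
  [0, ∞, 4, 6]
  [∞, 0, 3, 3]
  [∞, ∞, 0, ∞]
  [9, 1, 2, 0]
Closure =
  [0, 7, 4, 6]
  [12, 0, 3, 3]
  [∞, ∞, 0, ∞]
  [9, 1, 2, 0]

This is the Floyd-Warshall all-pairs shortest-path computation. For each intermediate vertex k = 0, 1, …, 3, update dist[i][j] ← min(dist[i][j], dist[i][k] + dist[k][j]). The final matrix gives, for each (i, j), the minimum total weight of any directed path from i to j (possibly empty when i = j).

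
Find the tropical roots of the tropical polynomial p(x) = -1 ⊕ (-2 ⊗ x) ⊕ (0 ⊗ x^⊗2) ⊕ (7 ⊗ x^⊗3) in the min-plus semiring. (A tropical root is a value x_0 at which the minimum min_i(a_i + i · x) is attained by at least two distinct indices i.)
Roots: {-7, -2, 1}

Each tropical root is a break point of the lower envelope of the lines y = a_i + i · x (there are 4 lines, with slopes 0, 1, ..., 3). Only the lines that attain the minimum somewhere contribute to roots; other lines are dominated. Here the surviving (envelope) indices are i = 3, i = 2, i = 1, i = 0.
Intersections between consecutive envelope lines give the roots: for adjacent envelope indices i < j the intersection is x = (a_i − a_j) / (j − i). Reading off the sorted break points: {-7, -2, 1}.
Verification: at each break x_0, at least two indices attain the minimum of min_i(a_i + i · x_0).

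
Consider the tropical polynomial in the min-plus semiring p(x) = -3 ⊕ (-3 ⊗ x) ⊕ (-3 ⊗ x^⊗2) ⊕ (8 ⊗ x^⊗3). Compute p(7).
p(7) = -3

A tropical monomial a ⊗ x^⊗i evaluates to a + i · x. Evaluating each term at x = 7:
  Term 0 contributes -3 + 0 · 7 = -3
  Term 1 contributes -3 + 1 · 7 = 4
  Term 2 contributes -3 + 2 · 7 = 11
  Term 3 contributes 8 + 3 · 7 = 29
p(7) = ⊕ of these = min[-3, 4, 11, 29] = -3.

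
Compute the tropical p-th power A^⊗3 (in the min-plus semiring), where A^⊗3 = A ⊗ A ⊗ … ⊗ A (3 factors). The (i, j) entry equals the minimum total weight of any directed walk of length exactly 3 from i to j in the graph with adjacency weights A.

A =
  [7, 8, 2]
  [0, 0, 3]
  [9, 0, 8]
A^⊗3 =
  [2, 2, 5]
  [0, 0, 2]
  [0, 0, 2]

Each entry (A^⊗3)_ij equals the minimum over all length-3 walks i = v_0 → v_1 → … → v_3 = j of Σ_t A[v_t][v_{t+1}]. For example, for (i, j) = (0, 2) we minimise over 9 possible intermediate vertex sequences; the minimum is 5, attained along the walk 0 → 2 → 1 → 2.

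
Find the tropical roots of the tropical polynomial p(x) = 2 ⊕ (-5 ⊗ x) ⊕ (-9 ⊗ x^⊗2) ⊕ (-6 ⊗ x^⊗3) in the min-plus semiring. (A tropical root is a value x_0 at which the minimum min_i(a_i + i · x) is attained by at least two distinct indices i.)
Roots: {-3, 4, 7}

Each tropical root is a break point of the lower envelope of the lines y = a_i + i · x (there are 4 lines, with slopes 0, 1, ..., 3). Only the lines that attain the minimum somewhere contribute to roots; other lines are dominated. Here the surviving (envelope) indices are i = 3, i = 2, i = 1, i = 0.
Intersections between consecutive envelope lines give the roots: for adjacent envelope indices i < j the intersection is x = (a_i − a_j) / (j − i). Reading off the sorted break points: {-3, 4, 7}.
Verification: at each break x_0, at least two indices attain the minimum of min_i(a_i + i · x_0).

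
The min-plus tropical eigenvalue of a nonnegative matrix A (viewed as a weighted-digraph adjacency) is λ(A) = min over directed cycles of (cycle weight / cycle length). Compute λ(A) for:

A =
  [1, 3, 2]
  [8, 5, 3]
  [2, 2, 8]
λ(A) = 1

Enumerate directed cycles and compute their means (weight / length). Sample:
  cycle 0 → 0: weight = 1, length = 1, mean = 1/1 ≈ 1.000
  cycle 1 → 1: weight = 5, length = 1, mean = 5/1 ≈ 5.000
  cycle 2 → 2: weight = 8, length = 1, mean = 8/1 ≈ 8.000
  cycle 0 → 1 → 0: weight = 11, length = 2, mean = 11/2 ≈ 5.500
  cycle 0 → 2 → 0: weight = 4, length = 2, mean = 4/2 ≈ 2.000
  cycle 1 → 0 → 1: weight = 11, length = 2, mean = 11/2 ≈ 5.500
Minimum mean = 1.000, attained e.g. along the cycle 0 → 0 with weight 1 and length 1. So λ(A) = 1/1 = 1.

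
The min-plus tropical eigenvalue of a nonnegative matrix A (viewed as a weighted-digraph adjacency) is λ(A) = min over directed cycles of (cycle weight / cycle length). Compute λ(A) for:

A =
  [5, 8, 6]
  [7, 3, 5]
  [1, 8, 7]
λ(A) = 3

Enumerate directed cycles and compute their means (weight / length). Sample:
  cycle 0 → 0: weight = 5, length = 1, mean = 5/1 ≈ 5.000
  cycle 1 → 1: weight = 3, length = 1, mean = 3/1 ≈ 3.000
  cycle 2 → 2: weight = 7, length = 1, mean = 7/1 ≈ 7.000
  cycle 0 → 1 → 0: weight = 15, length = 2, mean = 15/2 ≈ 7.500
  cycle 0 → 2 → 0: weight = 7, length = 2, mean = 7/2 ≈ 3.500
  cycle 1 → 0 → 1: weight = 15, length = 2, mean = 15/2 ≈ 7.500
Minimum mean = 3.000, attained e.g. along the cycle 1 → 1 with weight 3 and length 1. So λ(A) = 3/1 = 3.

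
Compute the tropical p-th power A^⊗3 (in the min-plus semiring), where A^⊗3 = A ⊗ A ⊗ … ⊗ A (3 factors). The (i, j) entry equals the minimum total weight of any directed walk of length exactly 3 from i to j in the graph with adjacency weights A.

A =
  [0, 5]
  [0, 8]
A^⊗3 =
  [0, 5]
  [0, 5]

Each entry (A^⊗3)_ij equals the minimum over all length-3 walks i = v_0 → v_1 → … → v_3 = j of Σ_t A[v_t][v_{t+1}]. For example, for (i, j) = (0, 1) we minimise over 4 possible intermediate vertex sequences; the minimum is 5, attained along the walk 0 → 0 → 0 → 1.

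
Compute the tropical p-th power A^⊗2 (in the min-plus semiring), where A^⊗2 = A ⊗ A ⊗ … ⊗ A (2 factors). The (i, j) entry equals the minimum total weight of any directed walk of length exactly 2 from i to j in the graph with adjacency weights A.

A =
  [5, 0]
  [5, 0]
A^⊗2 =
  [5, 0]
  [5, 0]

Each entry (A^⊗2)_ij equals the minimum over all length-2 walks i = v_0 → v_1 → … → v_2 = j of Σ_t A[v_t][v_{t+1}]. For example, for (i, j) = (0, 1) we minimise over 2 possible intermediate vertex sequences; the minimum is 0, attained along the walk 0 → 1 → 1.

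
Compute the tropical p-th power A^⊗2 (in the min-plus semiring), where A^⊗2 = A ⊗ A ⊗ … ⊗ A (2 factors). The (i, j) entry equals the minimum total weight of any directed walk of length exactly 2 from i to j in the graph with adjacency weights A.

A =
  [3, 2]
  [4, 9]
A^⊗2 =
  [6, 5]
  [7, 6]

Each entry (A^⊗2)_ij equals the minimum over all length-2 walks i = v_0 → v_1 → … → v_2 = j of Σ_t A[v_t][v_{t+1}]. For example, for (i, j) = (0, 1) we minimise over 2 possible intermediate vertex sequences; the minimum is 5, attained along the walk 0 → 0 → 1.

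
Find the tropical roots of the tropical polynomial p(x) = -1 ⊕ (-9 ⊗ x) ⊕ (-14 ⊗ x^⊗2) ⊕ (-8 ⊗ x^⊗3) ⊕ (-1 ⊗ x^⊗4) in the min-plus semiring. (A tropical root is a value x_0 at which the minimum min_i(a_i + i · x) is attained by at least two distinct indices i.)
Roots: {-7, -6, 5, 8}

Each tropical root is a break point of the lower envelope of the lines y = a_i + i · x (there are 5 lines, with slopes 0, 1, ..., 4). Only the lines that attain the minimum somewhere contribute to roots; other lines are dominated. Here the surviving (envelope) indices are i = 4, i = 3, i = 2, i = 1, i = 0.
Intersections between consecutive envelope lines give the roots: for adjacent envelope indices i < j the intersection is x = (a_i − a_j) / (j − i). Reading off the sorted break points: {-7, -6, 5, 8}.
Verification: at each break x_0, at least two indices attain the minimum of min_i(a_i + i · x_0).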